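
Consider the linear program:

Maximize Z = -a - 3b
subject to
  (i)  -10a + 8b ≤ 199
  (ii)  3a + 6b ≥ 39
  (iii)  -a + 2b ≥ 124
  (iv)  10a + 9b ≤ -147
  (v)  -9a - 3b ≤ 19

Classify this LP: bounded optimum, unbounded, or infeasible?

The boundaries -10a + 8b = 199 and -a + 2b = 124 meet at (99/2, 347/4), but that point violates 10a + 9b ≤ -147. Every candidate vertex is excluded by some other constraint, so the feasible region is empty.

infeasible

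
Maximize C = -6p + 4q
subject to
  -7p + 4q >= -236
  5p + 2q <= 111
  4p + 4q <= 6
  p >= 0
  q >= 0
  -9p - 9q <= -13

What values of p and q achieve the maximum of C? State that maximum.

Feasible corners and C = -6p + 4q:
  (0, 3/2) → C = 6
  (3/2, 0) → C = -9
  (0, 13/9) → C = 52/9
  (13/9, 0) → C = -26/3

The optimum lies where 4p + 4q = 6 and p = 0.
Solving simultaneously gives p = 0, q = 3/2.

p = 0, q = 3/2, maximum C = 6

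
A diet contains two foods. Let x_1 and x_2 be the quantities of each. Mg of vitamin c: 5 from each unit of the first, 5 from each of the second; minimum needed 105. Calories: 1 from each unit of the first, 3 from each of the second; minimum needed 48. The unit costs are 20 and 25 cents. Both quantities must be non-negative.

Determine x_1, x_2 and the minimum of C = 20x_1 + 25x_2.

Feasible corners and C = 20x_1 + 25x_2:
  (0, 21) → C = 525
  (48, 0) → C = 960
  (15/2, 27/2) → C = 975/2
The feasible region is unbounded (it extends along (0, 1), (1, 0)), but C strictly increases along every unbounded feasible direction, so there is no improving ray and the minimum is attained at a vertex.

x_1 = 15/2, x_2 = 27/2, minimum C = 975/2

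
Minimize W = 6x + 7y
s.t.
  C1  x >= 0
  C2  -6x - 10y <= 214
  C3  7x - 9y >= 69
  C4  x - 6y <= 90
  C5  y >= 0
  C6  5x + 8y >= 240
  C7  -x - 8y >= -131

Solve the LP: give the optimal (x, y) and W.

Vertices and W = 6x + 7y:
  (90, 0) → W = 540
  (753/7, 41/14) → W = 9323/14
  (48, 0) → W = 288
  (109/4, 415/32) → W = 8137/32

x = 109/4, y = 415/32, minimum W = 8137/32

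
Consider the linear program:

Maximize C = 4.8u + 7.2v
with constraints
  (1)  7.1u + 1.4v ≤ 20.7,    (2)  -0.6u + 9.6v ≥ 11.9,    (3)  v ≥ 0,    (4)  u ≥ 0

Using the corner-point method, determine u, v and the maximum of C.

u = 0, v = 207/14, maximum C = 3726/35

Feasible corners and C = 4.8u + 7.2v:
  (9103/3450, 9691/6900) → C = 13097/575
  (0, 207/14) → C = 3726/35
  (0, 119/96) → C = 357/40

At the optimal vertex, 7.1u + 1.4v = 20.7 and u = 0.
Solving simultaneously gives u = 0, v = 207/14.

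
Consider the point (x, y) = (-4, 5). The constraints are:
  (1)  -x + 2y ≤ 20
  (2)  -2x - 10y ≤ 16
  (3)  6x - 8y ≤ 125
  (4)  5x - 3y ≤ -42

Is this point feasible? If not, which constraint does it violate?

Constraint (4): 5x - 3y = -35, which is not ≤ -42. All other constraints are satisfied.

not feasible — violates (4)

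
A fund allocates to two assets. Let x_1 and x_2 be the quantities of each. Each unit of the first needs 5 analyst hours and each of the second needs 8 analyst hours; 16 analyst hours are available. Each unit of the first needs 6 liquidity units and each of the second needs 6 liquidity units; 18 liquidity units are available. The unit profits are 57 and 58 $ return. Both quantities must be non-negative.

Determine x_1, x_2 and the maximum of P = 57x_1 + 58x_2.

Feasible corners and P = 57x_1 + 58x_2:
  (0, 0) → P = 0
  (0, 2) → P = 116
  (3, 0) → P = 171
  (8/3, 1/3) → P = 514/3

At the optimal vertex, 5x_1 + 8x_2 = 16 and 6x_1 + 6x_2 = 18.
Solving simultaneously gives x_1 = 8/3, x_2 = 1/3.

x_1 = 8/3, x_2 = 1/3, maximum P = 514/3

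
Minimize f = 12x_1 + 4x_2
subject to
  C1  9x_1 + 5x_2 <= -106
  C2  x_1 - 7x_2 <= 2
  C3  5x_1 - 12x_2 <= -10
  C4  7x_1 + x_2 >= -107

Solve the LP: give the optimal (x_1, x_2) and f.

x_1 = -747/50, x_2 = -121/50, minimum f = -4724/25

Feasible corners and f = 12x_1 + 4x_2:
  (-183/17, -31/17) → f = -2320/17
  (-33/2, 17/2) → f = -164
  (-747/50, -121/50) → f = -4724/25

The binding constraints are x_1 - 7x_2 = 2 and 7x_1 + x_2 = -107.
Solving simultaneously gives x_1 = -747/50, x_2 = -121/50.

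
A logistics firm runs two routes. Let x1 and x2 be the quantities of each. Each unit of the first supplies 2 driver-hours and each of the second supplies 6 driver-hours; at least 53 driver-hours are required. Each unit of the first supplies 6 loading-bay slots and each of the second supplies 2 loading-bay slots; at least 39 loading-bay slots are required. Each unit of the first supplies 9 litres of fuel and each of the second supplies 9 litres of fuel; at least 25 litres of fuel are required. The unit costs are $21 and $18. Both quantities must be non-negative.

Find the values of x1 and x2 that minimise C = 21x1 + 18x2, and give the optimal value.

x1 = 4, x2 = 15/2, minimum C = 219

Extreme points and C = 21x1 + 18x2:
  (0, 39/2) → C = 351
  (53/2, 0) → C = 1113/2
  (4, 15/2) → C = 219
The feasible region is unbounded (it extends along (0, 1), (1, 0)), but C strictly increases along every unbounded feasible direction, so there is no improving ray and the minimum is attained at a vertex.

The optimum lies where 2x1 + 6x2 = 53 and 6x1 + 2x2 = 39.
Solving simultaneously gives x1 = 4, x2 = 15/2.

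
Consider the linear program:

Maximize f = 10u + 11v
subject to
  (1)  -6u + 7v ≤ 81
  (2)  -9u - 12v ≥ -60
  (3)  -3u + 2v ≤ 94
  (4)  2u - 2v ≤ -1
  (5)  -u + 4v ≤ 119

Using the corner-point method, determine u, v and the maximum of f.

Vertices and f = 10u + 11v:
  (-184/45, 121/15) → f = 2153/45
  (-496/9, -107/3) → f = -8491/9
  (18/7, 43/14) → f = 119/2
  (-93, -185/2) → f = -3895/2

At the optimal vertex, -9u - 12v = -60 and 2u - 2v = -1.
Solving simultaneously gives u = 18/7, v = 43/14.

u = 18/7, v = 43/14, maximum f = 119/2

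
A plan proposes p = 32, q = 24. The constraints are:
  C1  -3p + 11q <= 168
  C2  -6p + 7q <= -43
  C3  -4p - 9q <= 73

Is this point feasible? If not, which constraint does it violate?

not feasible — violates C2

Constraint C2: -6p + 7q = -24, which is not ≤ -43. All other constraints are satisfied.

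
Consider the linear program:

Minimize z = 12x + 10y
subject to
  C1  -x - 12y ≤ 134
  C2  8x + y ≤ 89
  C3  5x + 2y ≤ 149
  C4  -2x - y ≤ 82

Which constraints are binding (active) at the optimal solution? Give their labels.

C1 and C4

Corner points and z = 12x + 10y:
  (1202/95, -1161/95) → z = 2814/95
  (-850/23, -186/23) → z = -12060/23
  (29/11, 747/11) → z = 7818/11
The feasible region is unbounded (it extends along (-2, 5), (-1, 2)), but z strictly increases along every unbounded feasible direction, so there is no improving ray and the minimum is attained at a vertex.

The minimum is at (-850/23, -186/23). Substituting into each constraint, equality holds for C1 and C4; the remaining constraints have slack.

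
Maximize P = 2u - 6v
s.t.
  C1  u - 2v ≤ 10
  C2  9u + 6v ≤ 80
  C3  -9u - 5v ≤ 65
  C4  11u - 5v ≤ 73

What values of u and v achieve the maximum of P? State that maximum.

Extreme points and P = 2u - 6v:
  (-80/23, -155/23) → P = 770/23
  (96/17, -37/17) → P = 414/17
  (-790/9, 145) → P = -9410/9
  (838/111, 223/111) → P = 338/111

At the optimal vertex, u - 2v = 10 and -9u - 5v = 65.
Solving simultaneously gives u = -80/23, v = -155/23.

u = -80/23, v = -155/23, maximum P = 770/23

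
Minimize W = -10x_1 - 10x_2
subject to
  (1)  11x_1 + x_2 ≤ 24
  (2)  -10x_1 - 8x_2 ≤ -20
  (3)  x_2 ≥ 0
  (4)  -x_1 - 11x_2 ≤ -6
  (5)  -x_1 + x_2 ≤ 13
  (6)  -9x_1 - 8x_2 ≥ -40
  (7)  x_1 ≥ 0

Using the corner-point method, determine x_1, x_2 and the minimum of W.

x_1 = 0, x_2 = 5, minimum W = -50

The optimum lies where -9x_1 - 8x_2 = -40 and x_1 = 0.
Solving simultaneously gives x_1 = 0, x_2 = 5.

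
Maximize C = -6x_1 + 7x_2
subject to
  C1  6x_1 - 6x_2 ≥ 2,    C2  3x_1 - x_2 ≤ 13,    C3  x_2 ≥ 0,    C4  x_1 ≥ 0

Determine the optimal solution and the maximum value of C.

x_1 = 19/3, x_2 = 6, maximum C = 4

Feasible corners and C = -6x_1 + 7x_2:
  (19/3, 6) → C = 4
  (1/3, 0) → C = -2
  (13/3, 0) → C = -26

The optimum lies where 6x_1 - 6x_2 = 2 and 3x_1 - x_2 = 13.
Solving simultaneously gives x_1 = 19/3, x_2 = 6.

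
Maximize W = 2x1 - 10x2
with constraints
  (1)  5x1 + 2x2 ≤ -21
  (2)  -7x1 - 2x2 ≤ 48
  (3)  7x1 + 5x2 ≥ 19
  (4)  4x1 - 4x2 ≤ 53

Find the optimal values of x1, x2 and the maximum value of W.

x1 = -13, x2 = 22, maximum W = -246

Feasible corners and W = 2x1 - 10x2:
  (-27/2, 93/4) → W = -519/2
  (-13, 22) → W = -246
  (-278/21, 67/3) → W = -5246/21

The optimum lies where 5x1 + 2x2 = -21 and 7x1 + 5x2 = 19.
Solving simultaneously gives x1 = -13, x2 = 22.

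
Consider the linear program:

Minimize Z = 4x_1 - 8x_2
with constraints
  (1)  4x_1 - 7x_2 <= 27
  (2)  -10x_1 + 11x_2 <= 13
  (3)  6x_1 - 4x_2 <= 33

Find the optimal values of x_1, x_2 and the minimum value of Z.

x_1 = 415/26, x_2 = 204/13, minimum Z = -802/13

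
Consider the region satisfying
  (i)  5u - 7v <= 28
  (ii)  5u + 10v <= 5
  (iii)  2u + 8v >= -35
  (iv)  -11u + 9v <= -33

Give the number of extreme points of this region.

4

Intersecting each pair of boundary lines and keeping only the points that satisfy every inequality leaves:
  (63/17, -23/17)
  (-7/18, -77/18)
  (75/31, -22/31)
  (-51/106, -451/106)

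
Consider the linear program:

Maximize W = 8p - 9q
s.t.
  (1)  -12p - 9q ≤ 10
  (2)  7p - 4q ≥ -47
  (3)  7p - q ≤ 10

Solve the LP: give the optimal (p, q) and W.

p = 16/15, q = -38/15, maximum W = 94/3

Corner points and W = 8p - 9q:
  (-463/111, 494/111) → W = -8150/111
  (16/15, -38/15) → W = 94/3
  (29/7, 19) → W = -965/7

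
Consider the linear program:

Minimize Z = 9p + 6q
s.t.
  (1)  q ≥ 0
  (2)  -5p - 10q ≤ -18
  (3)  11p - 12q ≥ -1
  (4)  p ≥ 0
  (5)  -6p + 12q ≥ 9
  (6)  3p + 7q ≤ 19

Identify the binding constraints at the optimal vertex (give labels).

Corner points and Z = 9p + 6q:
  (8/5, 31/20) → Z = 237/10
  (221/113, 212/113) → Z = 3261/113
  (55/26, 47/26) → Z = 777/26

The minimum is at (8/5, 31/20). Substituting into each constraint, equality holds for (3) and (5); the remaining constraints have slack.

(3) and (5)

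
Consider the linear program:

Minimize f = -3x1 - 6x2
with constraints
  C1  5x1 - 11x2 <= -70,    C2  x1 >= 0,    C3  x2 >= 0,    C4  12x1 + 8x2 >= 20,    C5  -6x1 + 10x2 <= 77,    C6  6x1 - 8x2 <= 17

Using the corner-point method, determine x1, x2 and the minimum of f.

Feasible corners and f = -3x1 - 6x2:
  (0, 70/11) → f = -420/11
  (747/26, 505/26) → f = -5271/26
  (0, 77/10) → f = -231/5
  (131/2, 47) → f = -957/2

x1 = 131/2, x2 = 47, minimum f = -957/2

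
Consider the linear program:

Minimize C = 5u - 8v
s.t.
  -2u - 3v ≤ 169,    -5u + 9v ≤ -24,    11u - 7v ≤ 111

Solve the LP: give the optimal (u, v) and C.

Extreme points and C = 5u - 8v:
  (-483/11, -893/33) → C = -101/33
  (-850/47, -2081/47) → C = 12398/47
  (831/64, 291/64) → C = 1827/64

u = -483/11, v = -893/33, minimum C = -101/33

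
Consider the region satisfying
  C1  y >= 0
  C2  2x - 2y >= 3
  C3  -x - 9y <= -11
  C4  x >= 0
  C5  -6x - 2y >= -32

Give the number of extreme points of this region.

The feasible vertices (each the meet of two boundaries and inside every other half-plane) are:
  (49/20, 19/20)
  (35/8, 23/8)
  (133/26, 17/26)

3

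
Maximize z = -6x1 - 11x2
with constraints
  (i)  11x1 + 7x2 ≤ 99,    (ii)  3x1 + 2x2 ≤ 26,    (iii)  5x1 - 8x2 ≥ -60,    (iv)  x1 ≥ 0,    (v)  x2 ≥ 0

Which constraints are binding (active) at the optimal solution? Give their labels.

Corner points and z = -6x1 - 11x2:
  (44/17, 155/17) → z = -1969/17
  (26/3, 0) → z = -52
  (0, 15/2) → z = -165/2
  (0, 0) → z = 0

The maximum is at (0, 0). Substituting into each constraint, equality holds for (iv) and (v); the remaining constraints have slack.

(iv) and (v)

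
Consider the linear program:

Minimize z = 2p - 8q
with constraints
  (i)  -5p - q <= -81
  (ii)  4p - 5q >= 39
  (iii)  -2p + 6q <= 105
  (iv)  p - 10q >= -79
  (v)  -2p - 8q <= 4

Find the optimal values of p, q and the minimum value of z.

The feasible region is unbounded (it extends along (4, -1), (10, 1)), but z strictly increases along every unbounded feasible direction, so there is no improving ray and the minimum is attained at a vertex.

p = 157/7, q = 71/7, minimum z = -254/7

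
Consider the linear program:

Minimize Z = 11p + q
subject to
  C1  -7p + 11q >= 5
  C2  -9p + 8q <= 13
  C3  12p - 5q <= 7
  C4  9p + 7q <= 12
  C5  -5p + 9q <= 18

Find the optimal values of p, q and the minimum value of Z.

p = -103/43, q = -46/43, minimum Z = -1179/43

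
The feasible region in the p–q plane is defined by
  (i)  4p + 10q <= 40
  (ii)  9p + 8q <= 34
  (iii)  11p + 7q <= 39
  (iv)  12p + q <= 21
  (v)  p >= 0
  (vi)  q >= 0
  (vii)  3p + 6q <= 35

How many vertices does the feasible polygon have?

5

The feasible vertices (each the meet of two boundaries and inside every other half-plane) are:
  (10/29, 112/29)
  (0, 4)
  (134/87, 73/29)
  (7/4, 0)
  (0, 0)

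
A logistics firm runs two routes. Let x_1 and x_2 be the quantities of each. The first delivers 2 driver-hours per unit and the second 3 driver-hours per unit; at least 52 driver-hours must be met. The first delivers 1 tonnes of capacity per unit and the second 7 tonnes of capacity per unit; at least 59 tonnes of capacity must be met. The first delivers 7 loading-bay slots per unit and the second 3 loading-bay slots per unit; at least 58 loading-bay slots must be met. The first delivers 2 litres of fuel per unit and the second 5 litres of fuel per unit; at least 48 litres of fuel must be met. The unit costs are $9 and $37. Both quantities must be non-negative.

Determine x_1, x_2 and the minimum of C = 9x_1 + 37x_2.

Feasible corners and C = 9x_1 + 37x_2:
  (0, 58/3) → C = 2146/3
  (59, 0) → C = 531
  (17, 6) → C = 375
  (6/5, 248/15) → C = 9338/15
The feasible region is unbounded (it extends along (0, 1), (1, 0)), but C strictly increases along every unbounded feasible direction, so there is no improving ray and the minimum is attained at a vertex.

At the optimal vertex, 2x_1 + 3x_2 = 52 and x_1 + 7x_2 = 59.
Solving simultaneously gives x_1 = 17, x_2 = 6.

x_1 = 17, x_2 = 6, minimum C = 375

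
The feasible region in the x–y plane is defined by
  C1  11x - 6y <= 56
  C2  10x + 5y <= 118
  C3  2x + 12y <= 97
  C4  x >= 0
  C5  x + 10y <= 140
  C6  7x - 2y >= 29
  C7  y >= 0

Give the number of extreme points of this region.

Intersecting each pair of boundary lines and keeping only the points that satisfy every inequality leaves:
  (988/115, 738/115)
  (56/11, 0)
  (931/110, 367/55)
  (271/44, 621/88)
  (29/7, 0)

5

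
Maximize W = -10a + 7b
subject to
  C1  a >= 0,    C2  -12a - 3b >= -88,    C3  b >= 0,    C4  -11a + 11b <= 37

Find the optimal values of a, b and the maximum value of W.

a = 0, b = 37/11, maximum W = 259/11

Feasible corners and W = -10a + 7b:
  (0, 0) → W = 0
  (0, 37/11) → W = 259/11
  (22/3, 0) → W = -220/3
  (857/165, 1412/165) → W = 438/55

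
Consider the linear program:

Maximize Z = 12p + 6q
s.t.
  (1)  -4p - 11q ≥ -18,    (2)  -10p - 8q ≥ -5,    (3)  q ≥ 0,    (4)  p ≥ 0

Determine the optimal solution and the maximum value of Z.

p = 1/2, q = 0, maximum Z = 6

Vertices and Z = 12p + 6q:
  (1/2, 0) → Z = 6
  (0, 5/8) → Z = 15/4
  (0, 0) → Z = 0

The binding constraints are -10p - 8q = -5 and q = 0.
Solving simultaneously gives p = 1/2, q = 0.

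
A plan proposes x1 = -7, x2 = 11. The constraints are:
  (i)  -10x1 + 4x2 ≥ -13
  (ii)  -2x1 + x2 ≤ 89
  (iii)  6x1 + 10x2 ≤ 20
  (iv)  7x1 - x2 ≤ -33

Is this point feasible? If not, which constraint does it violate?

not feasible — violates (iii)

Constraint (iii): 6x1 + 10x2 = 68, which is not ≤ 20. All other constraints are satisfied.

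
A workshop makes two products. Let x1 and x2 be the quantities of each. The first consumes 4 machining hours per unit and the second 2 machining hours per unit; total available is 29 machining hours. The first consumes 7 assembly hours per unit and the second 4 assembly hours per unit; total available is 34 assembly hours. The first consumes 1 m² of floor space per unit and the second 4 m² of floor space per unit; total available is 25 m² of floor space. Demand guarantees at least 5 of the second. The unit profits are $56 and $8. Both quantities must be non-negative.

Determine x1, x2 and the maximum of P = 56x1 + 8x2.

Vertices and P = 56x1 + 8x2:
  (0, 25/4) → P = 50
  (0, 5) → P = 40
  (3/2, 47/8) → P = 131
  (2, 5) → P = 152

x1 = 2, x2 = 5, maximum P = 152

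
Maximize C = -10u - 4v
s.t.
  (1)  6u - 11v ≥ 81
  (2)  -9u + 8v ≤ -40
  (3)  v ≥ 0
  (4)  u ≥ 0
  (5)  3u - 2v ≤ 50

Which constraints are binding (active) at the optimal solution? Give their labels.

Feasible corners and C = -10u - 4v:
  (27/2, 0) → C = -135
  (388/21, 19/7) → C = -4108/21
  (50/3, 0) → C = -500/3

The maximum is at (27/2, 0). Substituting into each constraint, equality holds for (1) and (3); the remaining constraints have slack.

(1) and (3)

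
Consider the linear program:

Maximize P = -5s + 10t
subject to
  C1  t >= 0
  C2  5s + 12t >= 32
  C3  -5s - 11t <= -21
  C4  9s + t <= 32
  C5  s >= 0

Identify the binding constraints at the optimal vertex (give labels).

C4 and C5

Vertices and P = -5s + 10t:
  (352/103, 128/103) → P = -480/103
  (0, 8/3) → P = 80/3
  (0, 32) → P = 320

The maximum is at (0, 32). Substituting into each constraint, equality holds for C4 and C5; the remaining constraints have slack.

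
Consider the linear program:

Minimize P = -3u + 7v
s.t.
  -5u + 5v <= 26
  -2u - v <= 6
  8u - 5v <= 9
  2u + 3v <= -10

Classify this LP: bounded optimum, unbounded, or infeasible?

bounded optimum

Vertices and P = -3u + 7v:
  (-7/6, -11/3) → P = -133/6
  (-2, -2) → P = -8
  (-23/34, -49/17) → P = -617/34
The feasible region has finitely many vertices and no improving ray; the minimum is -133/6 at (-7/6, -11/3).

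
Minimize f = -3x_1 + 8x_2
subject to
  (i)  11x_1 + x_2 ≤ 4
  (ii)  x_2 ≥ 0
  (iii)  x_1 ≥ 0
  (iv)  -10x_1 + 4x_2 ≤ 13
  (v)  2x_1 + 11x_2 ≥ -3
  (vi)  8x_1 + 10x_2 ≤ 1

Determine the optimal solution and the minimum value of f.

Extreme points and f = -3x_1 + 8x_2:
  (0, 0) → f = 0
  (1/8, 0) → f = -3/8
  (0, 1/10) → f = 4/5

x_1 = 1/8, x_2 = 0, minimum f = -3/8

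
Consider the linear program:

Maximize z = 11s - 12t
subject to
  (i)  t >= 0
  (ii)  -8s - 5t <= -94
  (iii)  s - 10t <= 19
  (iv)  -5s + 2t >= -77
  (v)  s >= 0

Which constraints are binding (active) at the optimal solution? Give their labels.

Vertices and z = 11s - 12t:
  (47/4, 0) → z = 517/4
  (77/5, 0) → z = 847/5
  (0, 94/5) → z = -1128/5
The feasible region is unbounded (it extends along (0, 1), (2, 5)), but z strictly decreases along every unbounded feasible direction, so there is no improving ray and the maximum is attained at a vertex.

The maximum is at (77/5, 0). Substituting into each constraint, equality holds for (i) and (iv); the remaining constraints have slack.

(i) and (iv)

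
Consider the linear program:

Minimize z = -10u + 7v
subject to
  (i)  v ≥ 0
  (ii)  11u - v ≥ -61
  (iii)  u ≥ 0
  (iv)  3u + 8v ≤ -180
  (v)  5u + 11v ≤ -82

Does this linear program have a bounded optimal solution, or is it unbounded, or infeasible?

The boundaries u = 0 and 3u + 8v = -180 meet at (0, -45/2), but that point violates v ≥ 0. Every candidate vertex is excluded by some other constraint, so the feasible region is empty.

infeasible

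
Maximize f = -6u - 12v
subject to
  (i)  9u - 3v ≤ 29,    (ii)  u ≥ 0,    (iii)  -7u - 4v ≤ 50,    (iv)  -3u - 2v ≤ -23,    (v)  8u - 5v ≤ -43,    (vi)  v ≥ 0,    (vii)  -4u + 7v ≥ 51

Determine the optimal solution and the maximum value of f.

Corner points and f = -6u - 12v:
  (274/21, 619/21) → f = -432
  (0, 23/2) → f = -138
  (29/31, 313/31) → f = -3930/31
The feasible region is unbounded (it extends along (0, 1), (1, 3)), but f strictly decreases along every unbounded feasible direction, so there is no improving ray and the maximum is attained at a vertex.

u = 29/31, v = 313/31, maximum f = -3930/31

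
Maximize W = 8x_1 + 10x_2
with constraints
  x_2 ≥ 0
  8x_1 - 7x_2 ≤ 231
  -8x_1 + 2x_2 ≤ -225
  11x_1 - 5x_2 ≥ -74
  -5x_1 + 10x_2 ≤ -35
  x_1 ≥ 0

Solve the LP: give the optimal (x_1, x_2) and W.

Vertices and W = 8x_1 + 10x_2:
  (231/8, 0) → W = 231
  (225/8, 0) → W = 225
  (413/9, 175/9) → W = 5054/9
  (218/7, 169/14) → W = 2589/7

At the optimal vertex, 8x_1 - 7x_2 = 231 and -5x_1 + 10x_2 = -35.
Solving simultaneously gives x_1 = 413/9, x_2 = 175/9.

x_1 = 413/9, x_2 = 175/9, maximum W = 5054/9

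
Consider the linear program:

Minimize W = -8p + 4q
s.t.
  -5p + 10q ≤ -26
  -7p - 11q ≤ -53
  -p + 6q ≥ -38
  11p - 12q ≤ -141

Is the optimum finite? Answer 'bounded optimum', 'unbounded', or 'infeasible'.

infeasible

The boundaries -5p + 10q = -26 and -7p - 11q = -53 meet at (816/125, 83/125), but that point violates 11p - 12q ≤ -141. Every candidate vertex is excluded by some other constraint, so the feasible region is empty.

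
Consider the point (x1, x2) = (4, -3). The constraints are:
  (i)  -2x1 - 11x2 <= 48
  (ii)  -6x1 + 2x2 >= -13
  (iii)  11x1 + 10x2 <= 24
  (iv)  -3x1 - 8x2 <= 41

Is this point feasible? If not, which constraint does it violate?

Constraint (ii): -6x1 + 2x2 = -30, which is not ≥ -13. All other constraints are satisfied.

not feasible — violates (ii)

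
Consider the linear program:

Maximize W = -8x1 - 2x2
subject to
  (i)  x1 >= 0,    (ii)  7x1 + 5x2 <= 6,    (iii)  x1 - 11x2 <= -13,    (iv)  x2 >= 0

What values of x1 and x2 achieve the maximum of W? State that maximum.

x1 = 0, x2 = 13/11, maximum W = -26/11

Feasible corners and W = -8x1 - 2x2:
  (0, 6/5) → W = -12/5
  (0, 13/11) → W = -26/11
  (1/82, 97/82) → W = -101/41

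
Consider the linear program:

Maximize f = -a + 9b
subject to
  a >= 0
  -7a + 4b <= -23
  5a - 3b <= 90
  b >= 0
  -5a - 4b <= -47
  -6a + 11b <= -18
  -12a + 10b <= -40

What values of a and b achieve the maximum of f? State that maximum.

At the optimal vertex, 5a - 3b = 90 and -6a + 11b = -18.
Solving simultaneously gives a = 936/37, b = 450/37.

a = 936/37, b = 450/37, maximum f = 3114/37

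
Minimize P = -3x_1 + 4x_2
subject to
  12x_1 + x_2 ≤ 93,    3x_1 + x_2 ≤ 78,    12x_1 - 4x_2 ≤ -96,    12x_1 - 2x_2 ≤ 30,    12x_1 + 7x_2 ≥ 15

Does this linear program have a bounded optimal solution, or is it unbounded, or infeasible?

bounded optimum

Vertices and P = -3x_1 + 4x_2:
  (5/3, 73) → P = 287
  (23/5, 189/5) → P = 687/5
  (-51/11, 111/11) → P = 597/11
The feasible region has finitely many vertices and no improving ray; the minimum is 597/11 at (-51/11, 111/11).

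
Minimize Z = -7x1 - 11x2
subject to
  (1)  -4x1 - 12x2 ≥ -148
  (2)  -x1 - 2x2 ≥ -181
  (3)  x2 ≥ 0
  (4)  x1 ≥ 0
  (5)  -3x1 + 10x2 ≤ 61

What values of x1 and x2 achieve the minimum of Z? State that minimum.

Feasible corners and Z = -7x1 - 11x2:
  (37, 0) → Z = -259
  (187/19, 172/19) → Z = -3201/19
  (0, 0) → Z = 0
  (0, 61/10) → Z = -671/10

The optimum lies where -4x1 - 12x2 = -148 and x2 = 0.
Solving simultaneously gives x1 = 37, x2 = 0.

x1 = 37, x2 = 0, minimum Z = -259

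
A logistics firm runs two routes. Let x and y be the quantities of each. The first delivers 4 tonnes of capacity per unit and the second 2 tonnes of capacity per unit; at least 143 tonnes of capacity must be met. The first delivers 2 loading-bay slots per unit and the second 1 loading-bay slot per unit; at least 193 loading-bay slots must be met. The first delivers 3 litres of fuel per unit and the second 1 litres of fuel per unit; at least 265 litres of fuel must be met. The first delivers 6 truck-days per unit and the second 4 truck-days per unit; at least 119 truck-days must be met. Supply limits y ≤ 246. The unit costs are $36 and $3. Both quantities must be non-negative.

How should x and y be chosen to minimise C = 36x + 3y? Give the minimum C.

Corner points and C = 36x + 3y:
  (193/2, 0) → C = 3474
  (72, 49) → C = 2739
  (19/3, 246) → C = 966
The feasible region is unbounded (it extends along (1, 0)), but C strictly increases along every unbounded feasible direction, so there is no improving ray and the minimum is attained at a vertex.

At the optimal vertex, 3x + y = 265 and y = 246.
Solving simultaneously gives x = 19/3, y = 246.

x = 19/3, y = 246, minimum C = 966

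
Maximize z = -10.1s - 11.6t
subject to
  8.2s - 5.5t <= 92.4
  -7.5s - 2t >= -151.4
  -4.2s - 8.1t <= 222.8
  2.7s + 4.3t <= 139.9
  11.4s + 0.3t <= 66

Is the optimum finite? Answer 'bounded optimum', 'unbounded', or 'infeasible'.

unbounded

From the feasible point (-5962/1119, -27688/1119), moving in the direction (-8.1, 4.2) keeps every constraint satisfied while z increases without bound.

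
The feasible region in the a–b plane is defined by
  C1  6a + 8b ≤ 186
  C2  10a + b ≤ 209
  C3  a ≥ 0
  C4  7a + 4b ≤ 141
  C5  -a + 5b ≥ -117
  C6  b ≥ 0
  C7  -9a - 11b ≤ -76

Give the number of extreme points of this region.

5

The feasible vertices (each the meet of two boundaries and inside every other half-plane) are:
  (0, 93/4)
  (12, 57/4)
  (0, 76/11)
  (141/7, 0)
  (76/9, 0)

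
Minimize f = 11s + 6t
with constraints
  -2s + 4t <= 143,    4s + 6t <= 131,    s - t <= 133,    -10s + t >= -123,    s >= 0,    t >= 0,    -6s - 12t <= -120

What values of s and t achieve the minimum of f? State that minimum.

s = 0, t = 10, minimum f = 60

Corner points and f = 11s + 6t:
  (869/64, 409/32) → f = 14467/64
  (0, 131/6) → f = 131
  (38/3, 11/3) → f = 484/3
  (0, 10) → f = 60

The binding constraints are s = 0 and -6s - 12t = -120.
Solving simultaneously gives s = 0, t = 10.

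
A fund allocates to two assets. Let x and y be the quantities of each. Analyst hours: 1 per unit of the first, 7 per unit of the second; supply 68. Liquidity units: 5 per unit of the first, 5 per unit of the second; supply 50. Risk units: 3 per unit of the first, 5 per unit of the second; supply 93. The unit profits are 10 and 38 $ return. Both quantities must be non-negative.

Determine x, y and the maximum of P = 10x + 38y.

x = 1/3, y = 29/3, maximum P = 1112/3

Feasible corners and P = 10x + 38y:
  (0, 0) → P = 0
  (0, 68/7) → P = 2584/7
  (10, 0) → P = 100
  (1/3, 29/3) → P = 1112/3

The optimum lies where x + 7y = 68 and 5x + 5y = 50.
Solving simultaneously gives x = 1/3, y = 29/3.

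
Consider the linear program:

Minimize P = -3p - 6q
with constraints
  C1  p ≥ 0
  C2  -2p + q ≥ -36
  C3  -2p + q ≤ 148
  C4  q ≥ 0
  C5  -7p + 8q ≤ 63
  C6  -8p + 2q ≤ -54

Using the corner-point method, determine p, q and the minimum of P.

p = 39, q = 42, minimum P = -369

Extreme points and P = -3p - 6q:
  (18, 0) → P = -54
  (39, 42) → P = -369
  (27/4, 0) → P = -81/4
  (279/25, 441/25) → P = -3483/25

At the optimal vertex, -2p + q = -36 and -7p + 8q = 63.
Solving simultaneously gives p = 39, q = 42.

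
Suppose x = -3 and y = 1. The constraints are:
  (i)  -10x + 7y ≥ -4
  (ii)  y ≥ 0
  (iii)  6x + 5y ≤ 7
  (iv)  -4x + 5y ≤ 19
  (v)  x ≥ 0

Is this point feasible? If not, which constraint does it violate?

Constraint (v): x = -3, which is not ≥ 0. All other constraints are satisfied.

not feasible — violates (v)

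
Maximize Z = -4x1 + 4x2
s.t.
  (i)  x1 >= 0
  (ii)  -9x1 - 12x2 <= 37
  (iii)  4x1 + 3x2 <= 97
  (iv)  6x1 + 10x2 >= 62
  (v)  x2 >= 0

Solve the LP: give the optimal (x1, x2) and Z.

x1 = 0, x2 = 97/3, maximum Z = 388/3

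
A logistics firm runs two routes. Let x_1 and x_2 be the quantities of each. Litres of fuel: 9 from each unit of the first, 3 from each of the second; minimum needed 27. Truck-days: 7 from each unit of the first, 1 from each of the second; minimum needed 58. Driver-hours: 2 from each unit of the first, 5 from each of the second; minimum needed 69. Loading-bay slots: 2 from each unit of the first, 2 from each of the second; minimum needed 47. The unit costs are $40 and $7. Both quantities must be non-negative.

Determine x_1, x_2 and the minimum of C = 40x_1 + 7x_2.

Extreme points and C = 40x_1 + 7x_2:
  (0, 58) → C = 406
  (69/2, 0) → C = 1380
  (23/4, 71/4) → C = 1417/4
  (97/6, 22/3) → C = 698
The feasible region is unbounded (it extends along (0, 1), (1, 0)), but C strictly increases along every unbounded feasible direction, so there is no improving ray and the minimum is attained at a vertex.

x_1 = 23/4, x_2 = 71/4, minimum C = 1417/4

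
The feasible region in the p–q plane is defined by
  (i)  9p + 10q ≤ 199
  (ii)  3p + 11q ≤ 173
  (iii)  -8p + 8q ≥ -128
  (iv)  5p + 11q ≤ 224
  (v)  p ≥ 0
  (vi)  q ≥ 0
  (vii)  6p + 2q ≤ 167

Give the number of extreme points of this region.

Pairwise boundary intersections that survive every other constraint:
  (153/23, 320/23)
  (359/19, 55/19)
  (0, 173/11)
  (16, 0)
  (0, 0)

5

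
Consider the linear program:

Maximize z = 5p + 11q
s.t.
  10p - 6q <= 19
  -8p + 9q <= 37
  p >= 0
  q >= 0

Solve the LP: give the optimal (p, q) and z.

Feasible corners and z = 5p + 11q:
  (131/14, 87/7) → z = 367/2
  (19/10, 0) → z = 19/2
  (0, 37/9) → z = 407/9
  (0, 0) → z = 0

The binding constraints are 10p - 6q = 19 and -8p + 9q = 37.
Solving simultaneously gives p = 131/14, q = 87/7.

p = 131/14, q = 87/7, maximum z = 367/2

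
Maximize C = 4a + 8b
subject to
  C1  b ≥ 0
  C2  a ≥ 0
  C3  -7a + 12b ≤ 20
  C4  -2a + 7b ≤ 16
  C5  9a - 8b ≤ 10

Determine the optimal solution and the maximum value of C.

Extreme points and C = 4a + 8b:
  (0, 0) → C = 0
  (10/9, 0) → C = 40/9
  (0, 5/3) → C = 40/3
  (52/25, 72/25) → C = 784/25
  (198/47, 164/47) → C = 2104/47

a = 198/47, b = 164/47, maximum C = 2104/47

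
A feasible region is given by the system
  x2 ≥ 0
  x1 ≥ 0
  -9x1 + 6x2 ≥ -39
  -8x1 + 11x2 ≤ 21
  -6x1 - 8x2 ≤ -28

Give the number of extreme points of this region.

3

Of the 10 pairwise boundary intersections, those satisfying every inequality are:
  (185/17, 167/17)
  (40/9, 1/6)
  (14/13, 35/13)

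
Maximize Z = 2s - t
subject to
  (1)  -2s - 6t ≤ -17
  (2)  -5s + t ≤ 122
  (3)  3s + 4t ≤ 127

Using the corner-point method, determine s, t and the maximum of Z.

Corner points and Z = 2s - t:
  (-715/32, 329/32) → Z = -1759/32
  (347/5, -203/10) → Z = 1591/10
  (-361/23, 1001/23) → Z = -1723/23

The optimum lies where -2s - 6t = -17 and 3s + 4t = 127.
Solving simultaneously gives s = 347/5, t = -203/10.

s = 347/5, t = -203/10, maximum Z = 1591/10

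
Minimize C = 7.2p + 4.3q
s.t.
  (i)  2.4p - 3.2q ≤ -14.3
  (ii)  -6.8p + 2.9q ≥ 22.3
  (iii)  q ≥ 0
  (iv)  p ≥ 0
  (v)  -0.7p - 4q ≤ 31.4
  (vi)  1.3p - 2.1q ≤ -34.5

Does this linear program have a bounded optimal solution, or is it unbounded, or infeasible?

bounded optimum

Vertices and C = 7.2p + 4.3q:
  (5322/1051, 20561/1051) → C = 1267307/10510
  (0, 115/7) → C = 989/14
The feasible region has finitely many vertices and no improving ray; the minimum is 989/14 at (0, 115/7).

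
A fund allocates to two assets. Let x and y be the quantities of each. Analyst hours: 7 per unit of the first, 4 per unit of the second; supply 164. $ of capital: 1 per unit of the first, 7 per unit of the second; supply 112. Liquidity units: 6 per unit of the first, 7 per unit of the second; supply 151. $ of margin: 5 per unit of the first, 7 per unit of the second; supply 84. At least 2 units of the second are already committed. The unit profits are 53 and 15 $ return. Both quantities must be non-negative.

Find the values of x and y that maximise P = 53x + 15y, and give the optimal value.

x = 14, y = 2, maximum P = 772

Vertices and P = 53x + 15y:
  (0, 12) → P = 180
  (0, 2) → P = 30
  (14, 2) → P = 772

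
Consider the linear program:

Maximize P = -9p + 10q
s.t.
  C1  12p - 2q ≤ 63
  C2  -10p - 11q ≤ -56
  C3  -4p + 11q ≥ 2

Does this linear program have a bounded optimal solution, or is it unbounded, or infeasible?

unbounded

From the feasible point (697/124, 69/31), moving in the direction (-11, 10) keeps every constraint satisfied while P increases without bound.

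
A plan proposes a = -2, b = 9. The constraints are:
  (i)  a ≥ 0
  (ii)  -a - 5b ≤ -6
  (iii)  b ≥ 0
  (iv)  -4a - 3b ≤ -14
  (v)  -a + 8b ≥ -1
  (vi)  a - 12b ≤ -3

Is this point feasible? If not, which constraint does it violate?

not feasible — violates (i)

Constraint (i): a = -2, which is not ≥ 0. All other constraints are satisfied.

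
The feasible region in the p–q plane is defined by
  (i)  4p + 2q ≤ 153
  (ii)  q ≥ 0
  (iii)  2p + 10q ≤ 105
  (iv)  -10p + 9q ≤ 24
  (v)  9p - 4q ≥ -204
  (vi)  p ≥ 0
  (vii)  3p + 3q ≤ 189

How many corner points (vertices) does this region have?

Pairwise boundary intersections that survive every other constraint:
  (153/4, 0)
  (110/3, 19/6)
  (0, 0)
  (705/118, 549/59)
  (0, 8/3)

5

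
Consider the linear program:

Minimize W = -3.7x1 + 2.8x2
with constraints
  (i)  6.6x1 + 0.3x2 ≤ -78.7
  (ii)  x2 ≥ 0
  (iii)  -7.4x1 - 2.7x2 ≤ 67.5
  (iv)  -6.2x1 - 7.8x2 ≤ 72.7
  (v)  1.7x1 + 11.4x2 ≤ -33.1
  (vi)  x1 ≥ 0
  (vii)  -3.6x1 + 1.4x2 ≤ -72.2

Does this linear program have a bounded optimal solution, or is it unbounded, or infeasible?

The boundaries x1 = 0 and -3.6x1 + 1.4x2 = -72.2 meet at (0, -361/7), but that point violates 6.6x1 + 0.3x2 ≤ -78.7. Every candidate vertex is excluded by some other constraint, so the feasible region is empty.

infeasible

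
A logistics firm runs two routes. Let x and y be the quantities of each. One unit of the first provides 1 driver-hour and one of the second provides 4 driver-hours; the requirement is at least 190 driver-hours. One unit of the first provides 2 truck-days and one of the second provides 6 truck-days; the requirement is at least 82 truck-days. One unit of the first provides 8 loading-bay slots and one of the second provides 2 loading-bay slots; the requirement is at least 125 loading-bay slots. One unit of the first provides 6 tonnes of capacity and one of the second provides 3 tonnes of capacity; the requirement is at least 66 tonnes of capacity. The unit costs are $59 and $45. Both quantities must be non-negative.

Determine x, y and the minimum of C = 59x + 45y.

x = 4, y = 93/2, minimum C = 4657/2

The feasible region is unbounded (it extends along (0, 1), (1, 0)), but C strictly increases along every unbounded feasible direction, so there is no improving ray and the minimum is attained at a vertex.

At the optimal vertex, x + 4y = 190 and 8x + 2y = 125.
Solving simultaneously gives x = 4, y = 93/2.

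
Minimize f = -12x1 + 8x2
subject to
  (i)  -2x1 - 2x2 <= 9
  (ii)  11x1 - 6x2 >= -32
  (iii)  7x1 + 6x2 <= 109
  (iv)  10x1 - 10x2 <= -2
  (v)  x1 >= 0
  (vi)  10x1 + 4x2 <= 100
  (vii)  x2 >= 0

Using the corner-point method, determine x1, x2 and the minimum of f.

x1 = 248/35, x2 = 51/7, minimum f = -936/35

Corner points and f = -12x1 + 8x2:
  (77/18, 1423/108) → f = 1460/27
  (0, 16/3) → f = 128/3
  (41/8, 195/16) → f = 36
  (0, 1/5) → f = 8/5
  (248/35, 51/7) → f = -936/35

The binding constraints are 10x1 - 10x2 = -2 and 10x1 + 4x2 = 100.
Solving simultaneously gives x1 = 248/35, x2 = 51/7.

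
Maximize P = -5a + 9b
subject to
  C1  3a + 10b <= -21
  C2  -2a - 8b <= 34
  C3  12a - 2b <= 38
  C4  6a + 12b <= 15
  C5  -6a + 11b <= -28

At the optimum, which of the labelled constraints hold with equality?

C2 and C5

Vertices and P = -5a + 9b:
  (169/63, -61/21) → P = -356/9
  (49/93, -70/31) → P = -2135/93
  (59/25, -121/25) → P = -1384/25
  (-15/7, -26/7) → P = -159/7

The maximum is at (-15/7, -26/7). Substituting into each constraint, equality holds for C2 and C5; the remaining constraints have slack.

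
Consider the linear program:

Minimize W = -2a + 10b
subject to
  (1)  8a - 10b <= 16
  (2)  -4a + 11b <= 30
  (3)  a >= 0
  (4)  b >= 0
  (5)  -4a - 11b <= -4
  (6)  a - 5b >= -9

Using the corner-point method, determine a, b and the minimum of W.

Vertices and W = -2a + 10b:
  (2, 0) → W = -4
  (17/3, 44/15) → W = 18
  (0, 4/11) → W = 40/11
  (0, 9/5) → W = 18
  (1, 0) → W = -2

The binding constraints are 8a - 10b = 16 and b = 0.
Solving simultaneously gives a = 2, b = 0.

a = 2, b = 0, minimum W = -4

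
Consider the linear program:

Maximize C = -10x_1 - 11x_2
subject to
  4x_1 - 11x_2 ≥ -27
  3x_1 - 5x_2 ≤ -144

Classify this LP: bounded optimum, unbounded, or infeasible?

unbounded

From the feasible point (-1449/13, -495/13), moving in the direction (-5, -3) keeps every constraint satisfied while C increases without bound.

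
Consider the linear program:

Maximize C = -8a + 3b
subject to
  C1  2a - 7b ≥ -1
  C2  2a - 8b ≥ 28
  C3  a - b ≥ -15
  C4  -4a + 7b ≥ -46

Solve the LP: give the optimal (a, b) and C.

Vertices and C = -8a + 3b:
  (-74/3, -29/3) → C = 505/3
  (86/9, -10/9) → C = -718/9
  (-151/3, -106/3) → C = 890/3

a = -151/3, b = -106/3, maximum C = 890/3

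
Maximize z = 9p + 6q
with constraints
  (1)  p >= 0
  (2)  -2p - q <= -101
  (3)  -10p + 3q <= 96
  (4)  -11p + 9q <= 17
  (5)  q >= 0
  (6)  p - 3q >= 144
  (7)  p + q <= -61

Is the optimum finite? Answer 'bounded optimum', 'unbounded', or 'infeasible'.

The boundaries -2p - q = -101 and p + q = -61 meet at (162, -223), but that point violates q ≥ 0. Every candidate vertex is excluded by some other constraint, so the feasible region is empty.

infeasible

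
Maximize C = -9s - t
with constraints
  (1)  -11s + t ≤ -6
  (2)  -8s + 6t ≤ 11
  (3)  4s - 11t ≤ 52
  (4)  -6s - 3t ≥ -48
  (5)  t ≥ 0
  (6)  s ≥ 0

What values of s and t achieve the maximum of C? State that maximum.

s = 6/11, t = 0, maximum C = -54/11

At the optimal vertex, -11s + t = -6 and t = 0.
Solving simultaneously gives s = 6/11, t = 0.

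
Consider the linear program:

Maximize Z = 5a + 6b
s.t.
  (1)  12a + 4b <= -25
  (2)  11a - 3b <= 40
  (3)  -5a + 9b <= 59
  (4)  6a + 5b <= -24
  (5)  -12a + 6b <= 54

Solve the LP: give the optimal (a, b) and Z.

a = -69/16, b = 3/8, maximum Z = -309/16

Feasible corners and Z = 5a + 6b:
  (17/16, -151/16) → Z = -821/16
  (-29/36, -23/6) → Z = -973/36
  (-69/16, 3/8) → Z = -309/16
The feasible region is unbounded (it extends along (-1, -2), (-3, -11)), but Z strictly decreases along every unbounded feasible direction, so there is no improving ray and the maximum is attained at a vertex.

The binding constraints are 6a + 5b = -24 and -12a + 6b = 54.
Solving simultaneously gives a = -69/16, b = 3/8.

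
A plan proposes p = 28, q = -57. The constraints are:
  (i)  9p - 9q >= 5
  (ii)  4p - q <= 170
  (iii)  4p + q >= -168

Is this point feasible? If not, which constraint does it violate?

feasible

(i): 765 ≥ 5 ✓
(ii): 169 ≤ 170 ✓
(iii): 55 ≥ -168 ✓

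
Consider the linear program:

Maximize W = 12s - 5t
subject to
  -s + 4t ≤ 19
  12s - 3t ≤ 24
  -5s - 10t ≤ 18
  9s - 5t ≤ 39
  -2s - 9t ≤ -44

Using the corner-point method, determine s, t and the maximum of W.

Vertices and W = 12s - 5t:
  (17/5, 28/5) → W = 64/5
  (5/17, 82/17) → W = -350/17
  (58/19, 80/19) → W = 296/19

The optimum lies where 12s - 3t = 24 and -2s - 9t = -44.
Solving simultaneously gives s = 58/19, t = 80/19.

s = 58/19, t = 80/19, maximum W = 296/19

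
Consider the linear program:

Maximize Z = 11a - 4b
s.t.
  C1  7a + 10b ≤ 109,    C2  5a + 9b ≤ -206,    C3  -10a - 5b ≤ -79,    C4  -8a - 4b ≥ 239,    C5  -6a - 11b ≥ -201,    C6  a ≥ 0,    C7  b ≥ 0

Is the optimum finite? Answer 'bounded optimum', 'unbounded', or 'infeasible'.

Constraints -10a - 5b ≤ -79 and -8a - 4b ≥ 239 have parallel boundaries but demand opposite sides — no point can satisfy both, so the region is empty.

infeasible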